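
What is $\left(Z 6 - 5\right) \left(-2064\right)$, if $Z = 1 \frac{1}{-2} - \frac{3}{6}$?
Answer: $22704$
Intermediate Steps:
$Z = -1$ ($Z = 1 \left(- \frac{1}{2}\right) - \frac{1}{2} = - \frac{1}{2} - \frac{1}{2} = -1$)
$\left(Z 6 - 5\right) \left(-2064\right) = \left(\left(-1\right) 6 - 5\right) \left(-2064\right) = \left(-6 - 5\right) \left(-2064\right) = \left(-11\right) \left(-2064\right) = 22704$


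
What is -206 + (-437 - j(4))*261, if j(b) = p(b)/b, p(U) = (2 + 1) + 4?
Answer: -458879/4 ≈ -1.1472e+5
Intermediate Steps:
p(U) = 7 (p(U) = 3 + 4 = 7)
j(b) = 7/b
-206 + (-437 - j(4))*261 = -206 + (-437 - 7/4)*261 = -206 - 1755/4*261 = -206 - 458055/4 = -458879/4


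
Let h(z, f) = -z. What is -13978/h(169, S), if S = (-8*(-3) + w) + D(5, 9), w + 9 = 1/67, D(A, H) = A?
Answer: 13978/169 ≈ 82.710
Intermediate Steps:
w = -602/67 (w = -9 + 1/67 = -602/67 ≈ -8.9851)
S = 1341/67 (S = (-8*(-3) - 602/67) + 5 = (24 - 602/67) + 5 = 1006/67 + 5 = 1341/67 ≈ 20.015)
-13978/h(169, S) = -13978/((-1*169)) = -13978/(-169) = -13978*(-1/169) = 13978/169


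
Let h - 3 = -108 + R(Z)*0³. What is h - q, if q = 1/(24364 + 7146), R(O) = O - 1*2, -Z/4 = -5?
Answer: -3308551/31510 ≈ -105.00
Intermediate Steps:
Z = 20 (Z = -4*(-5) = 20)
R(O) = -2 + O (R(O) = O - 2 = -2 + O)
q = 1/31510 ≈ 3.1736e-5
h = -105 (h = 3 + (-108 + (-2 + 20)*0³) = 3 + (-108 + 18*0) = 3 + (-108 + 0) = 3 - 108 = -105)
h - q = -105 - 1*1/31510 = -105 - 1/31510 = -3308551/31510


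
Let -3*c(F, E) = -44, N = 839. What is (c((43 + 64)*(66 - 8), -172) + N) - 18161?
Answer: -51922/3 ≈ -17307.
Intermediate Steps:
c(F, E) = 44/3 (c(F, E) = -⅓*(-44) = 44/3)
(c((43 + 64)*(66 - 8), -172) + N) - 18161 = (44/3 + 839) - 18161 = 2561/3 - 18161 = -51922/3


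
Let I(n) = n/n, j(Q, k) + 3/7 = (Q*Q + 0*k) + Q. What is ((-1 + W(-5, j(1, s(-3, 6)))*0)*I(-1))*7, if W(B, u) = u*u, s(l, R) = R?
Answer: -7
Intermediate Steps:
j(Q, k) = -3/7 + Q + Q² (j(Q, k) = -3/7 + ((Q*Q + 0*k) + Q) = -3/7 + ((Q² + 0) + Q) = -3/7 + (Q² + Q) = -3/7 + (Q + Q²) = -3/7 + Q + Q²)
I(n) = 1
W(B, u) = u²
((-1 + W(-5, j(1, s(-3, 6)))*0)*I(-1))*7 = ((-1 + (-3/7 + 1 + 1²)²*0)*1)*7 = ((-1 + (-3/7 + 1 + 1)²*0)*1)*7 = ((-1 + (11/7)²*0)*1)*7 = ((-1 + (121/49)*0)*1)*7 = ((-1 + 0)*1)*7 = -1*1*7 = -1*7 = -7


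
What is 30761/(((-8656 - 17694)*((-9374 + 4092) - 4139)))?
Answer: 30761/248243350 ≈ 0.00012391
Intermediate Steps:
30761/(((-8656 - 17694)*((-9374 + 4092) - 4139))) = 30761/((-26350*(-5282 - 4139))) = 30761/((-26350*(-9421))) = 30761/248243350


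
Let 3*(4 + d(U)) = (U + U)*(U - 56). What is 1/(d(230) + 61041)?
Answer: 1/87717 ≈ 1.1400e-5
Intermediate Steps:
d(U) = -4 + 2*U*(-56 + U)/3 (d(U) = -4 + ((U + U)*(U - 56))/3 = -4 + ((2*U)*(-56 + U))/3 = -4 + (2*U*(-56 + U))/3 = -4 + 2*U*(-56 + U)/3)
1/(d(230) + 61041) = 1/((-4 - 112/3*230 + (⅔)*230²) + 61041) = 1/((-4 - 25760/3 + (⅔)*52900) + 61041) = 1/((-4 - 25760/3 + 105800/3) + 61041) = 1/(26676 + 61041) = 1/87717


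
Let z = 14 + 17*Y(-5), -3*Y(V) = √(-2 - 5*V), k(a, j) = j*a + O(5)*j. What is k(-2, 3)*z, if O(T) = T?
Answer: 126 - 51*√23 ≈ -118.59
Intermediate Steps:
k(a, j) = 5*j + a*j (k(a, j) = j*a + 5*j = a*j + 5*j = 5*j + a*j)
Y(V) = -√(-2 - 5*V)/3
z = 14 - 17*√23/3 (z = 14 + 17*(-√(-2 - 5*(-5))/3) = 14 + 17*(-√(-2 + 25)/3) = 14 + 17*(-√23/3) = 14 - 17*√23/3 ≈ -13.176)
k(-2, 3)*z = (3*(5 - 2))*(14 - 17*√23/3) = (3*3)*(14 - 17*√23/3) = 9*(14 - 17*√23/3) = 126 - 51*√23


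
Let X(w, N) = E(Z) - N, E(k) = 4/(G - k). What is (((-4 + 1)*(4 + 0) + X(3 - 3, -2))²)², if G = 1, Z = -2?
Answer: 456976/81 ≈ 5641.7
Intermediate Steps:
E(k) = 4/(1 - k)
X(w, N) = 4/3 - N (X(w, N) = -4/(-1 - 2) - N = -4/(-3) - N = -4*(-⅓) - N = 4/3 - N)
(((-4 + 1)*(4 + 0) + X(3 - 3, -2))²)² = (((-4 + 1)*(4 + 0) + (4/3 - 1*(-2)))²)² = ((-3*4 + (4/3 + 2))²)² = ((-12 + 10/3)²)² = ((-26/3)²)² = (676/9)² = 456976/81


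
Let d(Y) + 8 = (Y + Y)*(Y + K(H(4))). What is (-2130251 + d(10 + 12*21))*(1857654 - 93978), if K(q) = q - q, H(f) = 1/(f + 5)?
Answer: -3514955121396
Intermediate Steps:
H(f) = 1/(5 + f)
K(q) = 0
d(Y) = -8 + 2*Y² (d(Y) = -8 + (Y + Y)*(Y + 0) = -8 + (2*Y)*Y = -8 + 2*Y²)
(-2130251 + d(10 + 12*21))*(1857654 - 93978) = (-2130251 + (-8 + 2*(10 + 12*21)²))*(1857654 - 93978) = (-2130251 + (-8 + 2*(10 + 252)²))*1763676 = (-2130251 + (-8 + 2*262²))*1763676 = (-2130251 + (-8 + 2*68644))*1763676 = (-2130251 + (-8 + 137288))*1763676 = (-2130251 + 137280)*1763676 = -1992971*1763676 = -3514955121396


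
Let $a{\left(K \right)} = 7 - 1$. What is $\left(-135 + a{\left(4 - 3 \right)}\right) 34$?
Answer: $-4386$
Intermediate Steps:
$a{\left(K \right)} = 6$ ($a{\left(K \right)} = 7 - 1 = 6$)
$\left(-135 + a{\left(4 - 3 \right)}\right) 34 = \left(-135 + 6\right) 34 = \left(-129\right) 34 = -4386$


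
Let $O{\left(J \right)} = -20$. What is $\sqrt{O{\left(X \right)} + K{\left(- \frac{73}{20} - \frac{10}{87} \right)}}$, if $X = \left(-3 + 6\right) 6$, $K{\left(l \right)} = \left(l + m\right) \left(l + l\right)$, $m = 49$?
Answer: $\frac{i \sqrt{1091797318}}{1740} \approx 18.99 i$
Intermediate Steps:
$K{\left(l \right)} = 2 l \left(49 + l\right)$ ($K{\left(l \right)} = \left(l + 49\right) \left(l + l\right) = \left(49 + l\right) 2 l = 2 l \left(49 + l\right)$)
$X = 18$ ($X = 3 \cdot 6 = 18$)
$\sqrt{O{\left(X \right)} + K{\left(- \frac{73}{20} - \frac{10}{87} \right)}} = \sqrt{-20 + 2 \left(- \frac{73}{20} - \frac{10}{87}\right) \left(49 - \left(\frac{10}{87} + \frac{73}{20}\right)\right)} = \sqrt{-20 + 2 \left(\left(-73\right) \frac{1}{20} - \frac{10}{87}\right) \left(49 - \frac{6551}{1740}\right)} = \sqrt{-20 + 2 \left(- \frac{73}{20} - \frac{10}{87}\right) \left(49 - \frac{6551}{1740}\right)} = \sqrt{-20 + 2 \left(- \frac{6551}{1740}\right) \left(49 - \frac{6551}{1740}\right)} = \sqrt{-20 + 2 \left(- \frac{6551}{1740}\right) \frac{78709}{1740}} = \sqrt{-20 - \frac{515622659}{1513800}} = \sqrt{- \frac{545898659}{1513800}} = \frac{i \sqrt{1091797318}}{1740}$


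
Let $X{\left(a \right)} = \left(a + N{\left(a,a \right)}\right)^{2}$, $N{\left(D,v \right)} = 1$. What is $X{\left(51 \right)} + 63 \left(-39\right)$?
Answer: $247$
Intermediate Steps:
$X{\left(a \right)} = \left(1 + a\right)^{2}$ ($X{\left(a \right)} = \left(a + 1\right)^{2} = \left(1 + a\right)^{2}$)
$X{\left(51 \right)} + 63 \left(-39\right) = \left(1 + 51\right)^{2} + 63 \left(-39\right) = 52^{2} - 2457 = 2704 - 2457 = 247$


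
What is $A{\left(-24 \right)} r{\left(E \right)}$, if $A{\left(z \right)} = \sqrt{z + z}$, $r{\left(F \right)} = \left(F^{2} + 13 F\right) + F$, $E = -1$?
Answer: $- 52 i \sqrt{3} \approx - 90.067 i$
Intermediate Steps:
$r{\left(F \right)} = F^{2} + 14 F$
$A{\left(z \right)} = \sqrt{2} \sqrt{z}$ ($A{\left(z \right)} = \sqrt{2 z} = \sqrt{2} \sqrt{z}$)
$A{\left(-24 \right)} r{\left(E \right)} = \sqrt{2} \sqrt{-24} \left(- (14 - 1)\right) = \sqrt{2} \cdot 2 i \sqrt{6} \left(\left(-1\right) 13\right) = 4 i \sqrt{3} \left(-13\right) = - 52 i \sqrt{3}$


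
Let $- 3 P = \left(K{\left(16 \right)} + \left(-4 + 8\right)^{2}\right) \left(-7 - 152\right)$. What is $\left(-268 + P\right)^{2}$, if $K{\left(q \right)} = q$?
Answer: $2039184$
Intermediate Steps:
$P = 1696$ ($P = - \frac{\left(16 + \left(-4 + 8\right)^{2}\right) \left(-7 - 152\right)}{3} = - \frac{\left(16 + 4^{2}\right) \left(-159\right)}{3} = - \frac{\left(16 + 16\right) \left(-159\right)}{3} = - \frac{32 \left(-159\right)}{3} = \left(- \frac{1}{3}\right) \left(-5088\right) = 1696$)
$\left(-268 + P\right)^{2} = \left(-268 + 1696\right)^{2} = 1428^{2} = 2039184$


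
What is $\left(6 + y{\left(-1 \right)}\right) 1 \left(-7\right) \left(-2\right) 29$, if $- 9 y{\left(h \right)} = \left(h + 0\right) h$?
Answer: $\frac{21518}{9} \approx 2390.9$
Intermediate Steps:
$y{\left(h \right)} = - \frac{h^{2}}{9}$ ($y{\left(h \right)} = - \frac{\left(h + 0\right) h}{9} = - \frac{h h}{9} = - \frac{h^{2}}{9}$)
$\left(6 + y{\left(-1 \right)}\right) 1 \left(-7\right) \left(-2\right) 29 = \left(6 - \frac{\left(-1\right)^{2}}{9}\right) 1 \left(-7\right) \left(-2\right) 29 = \left(6 - \frac{1}{9}\right) 1 \left(-7\right) \left(-2\right) 29 = \frac{53}{9} \cdot 1 \left(-7\right) \left(-2\right) 29 = \frac{53}{9} \left(-7\right) \left(-2\right) 29 = \left(- \frac{371}{9}\right) \left(-2\right) 29 = \frac{742}{9} \cdot 29 = \frac{21518}{9}$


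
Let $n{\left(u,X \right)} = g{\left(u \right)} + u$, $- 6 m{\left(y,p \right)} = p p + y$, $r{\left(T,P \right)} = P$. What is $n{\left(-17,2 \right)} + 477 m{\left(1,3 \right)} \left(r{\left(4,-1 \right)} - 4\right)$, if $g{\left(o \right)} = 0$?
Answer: $3958$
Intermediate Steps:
$m{\left(y,p \right)} = - \frac{y}{6} - \frac{p^{2}}{6}$ ($m{\left(y,p \right)} = - \frac{p p + y}{6} = - \frac{p^{2} + y}{6} = - \frac{y + p^{2}}{6} = - \frac{y}{6} - \frac{p^{2}}{6}$)
$n{\left(u,X \right)} = u$ ($n{\left(u,X \right)} = 0 + u = u$)
$n{\left(-17,2 \right)} + 477 m{\left(1,3 \right)} \left(r{\left(4,-1 \right)} - 4\right) = -17 + 477 \left(\left(- \frac{1}{6}\right) 1 - \frac{3^{2}}{6}\right) \left(-1 - 4\right) = -17 + 477 \left(- \frac{1}{6} - \frac{3}{2}\right) \left(-5\right) = -17 + 477 \left(\left(- \frac{5}{3}\right) \left(-5\right)\right) = -17 + 477 \cdot \frac{25}{3} = -17 + 3975 = 3958$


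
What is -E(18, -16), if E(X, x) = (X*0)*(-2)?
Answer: 0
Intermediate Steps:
E(X, x) = 0 (E(X, x) = 0*(-2) = 0)
-E(18, -16) = -1*0 = 0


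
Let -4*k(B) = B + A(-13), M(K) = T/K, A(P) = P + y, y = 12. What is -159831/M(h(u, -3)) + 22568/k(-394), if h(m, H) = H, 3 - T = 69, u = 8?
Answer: -61147261/8690 ≈ -7036.5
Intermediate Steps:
A(P) = 12 + P (A(P) = P + 12 = 12 + P)
T = -66 (T = 3 - 1*69 = 3 - 69 = -66)
M(K) = -66/K
k(B) = ¼ - B/4 (k(B) = -(B + (12 - 13))/4 = -(B - 1)/4 = -(-1 + B)/4 = ¼ - B/4)
-159831/M(h(u, -3)) + 22568/k(-394) = -159831/((-66/(-3))) + 22568/(¼ - ¼*(-394)) = -159831/((-66*(-⅓))) + 22568/(¼ + 197/2) = -159831/22 + 22568/(395/4) = -159831*1/22 + 22568*(4/395) = -159831/22 + 90272/395 = -61147261/8690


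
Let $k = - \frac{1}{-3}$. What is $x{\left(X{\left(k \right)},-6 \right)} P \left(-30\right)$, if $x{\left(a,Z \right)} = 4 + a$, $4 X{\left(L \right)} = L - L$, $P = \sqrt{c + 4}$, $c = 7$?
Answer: $- 120 \sqrt{11} \approx -398.0$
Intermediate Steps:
$k = \frac{1}{3}$ ($k = \left(-1\right) \left(- \frac{1}{3}\right) = \frac{1}{3} \approx 0.33333$)
$P = \sqrt{11}$ ($P = \sqrt{7 + 4} = \sqrt{11} \approx 3.3166$)
$X{\left(L \right)} = 0$ ($X{\left(L \right)} = \frac{L - L}{4} = \frac{1}{4} \cdot 0 = 0$)
$x{\left(X{\left(k \right)},-6 \right)} P \left(-30\right) = \left(4 + 0\right) \sqrt{11} \left(-30\right) = 4 \sqrt{11} \left(-30\right) = - 120 \sqrt{11}$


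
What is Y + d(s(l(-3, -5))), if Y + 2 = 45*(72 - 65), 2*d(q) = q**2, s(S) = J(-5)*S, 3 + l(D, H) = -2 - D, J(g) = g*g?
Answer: 1563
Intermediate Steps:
J(g) = g**2
l(D, H) = -5 - D (l(D, H) = -3 + (-2 - D) = -5 - D)
s(S) = 25*S (s(S) = (-5)**2*S = 25*S)
d(q) = q**2/2
Y = 313 (Y = -2 + 45*(72 - 65) = -2 + 45*7 = -2 + 315 = 313)
Y + d(s(l(-3, -5))) = 313 + (25*(-5 - 1*(-3)))**2/2 = 313 + (25*(-5 + 3))**2/2 = 313 + (25*(-2))**2/2 = 313 + (1/2)*(-50)**2 = 313 + (1/2)*2500 = 313 + 1250 = 1563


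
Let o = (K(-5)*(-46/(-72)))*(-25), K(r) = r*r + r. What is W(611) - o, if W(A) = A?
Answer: 8374/9 ≈ 930.44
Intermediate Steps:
K(r) = r + r**2 (K(r) = r**2 + r = r + r**2)
o = -2875/9 (o = ((-5*(1 - 5))*(-46/(-72)))*(-25) = ((-5*(-4))*(-46*(-1/72)))*(-25) = (20*(23/36))*(-25) = (115/9)*(-25) = -2875/9 ≈ -319.44)
W(611) - o = 611 - 1*(-2875/9) = 611 + 2875/9 = 8374/9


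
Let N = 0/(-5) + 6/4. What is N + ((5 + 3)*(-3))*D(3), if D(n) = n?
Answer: -141/2 ≈ -70.500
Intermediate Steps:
N = 3/2 (N = 0*(-⅕) + 6*(¼) = 0 + 3/2 = 3/2 ≈ 1.5000)
N + ((5 + 3)*(-3))*D(3) = 3/2 + ((5 + 3)*(-3))*3 = 3/2 + (8*(-3))*3 = 3/2 - 24*3 = 3/2 - 72 = -141/2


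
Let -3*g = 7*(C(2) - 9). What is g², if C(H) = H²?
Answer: 1225/9 ≈ 136.11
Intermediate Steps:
g = 35/3 (g = -7*(2² - 9)/3 = -7*(4 - 9)/3 = -7*(-5)/3 = -⅓*(-35) = 35/3 ≈ 11.667)
g² = (35/3)² = 1225/9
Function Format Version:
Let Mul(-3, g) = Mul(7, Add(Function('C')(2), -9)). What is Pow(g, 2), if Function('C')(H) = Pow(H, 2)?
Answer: Rational(1225, 9) ≈ 136.11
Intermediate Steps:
g = Rational(35, 3) (g = Mul(Rational(-1, 3), Mul(7, Add(Pow(2, 2), -9))) = Mul(Rational(-1, 3), Mul(7, Add(4, -9))) = Mul(Rational(-1, 3), Mul(7, -5)) = Mul(Rational(-1, 3), -35) = Rational(35, 3) ≈ 11.667)
Pow(g, 2) = Pow(Rational(35, 3), 2) = Rational(1225, 9)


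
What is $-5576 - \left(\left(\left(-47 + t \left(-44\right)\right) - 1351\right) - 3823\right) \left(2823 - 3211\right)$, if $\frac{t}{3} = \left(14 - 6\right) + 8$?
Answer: $-2850780$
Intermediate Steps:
$t = 48$ ($t = 3 \left(\left(14 - 6\right) + 8\right) = 3 \left(8 + 8\right) = 3 \cdot 16 = 48$)
$-5576 - \left(\left(\left(-47 + t \left(-44\right)\right) - 1351\right) - 3823\right) \left(2823 - 3211\right) = -5576 - \left(\left(\left(-47 + 48 \left(-44\right)\right) - 1351\right) - 3823\right) \left(2823 - 3211\right) = -5576 - \left(\left(\left(-47 - 2112\right) - 1351\right) - 3823\right) \left(-388\right) = -5576 - \left(\left(-2159 - 1351\right) - 3823\right) \left(-388\right) = -5576 - \left(-3510 - 3823\right) \left(-388\right) = -5576 - \left(-7333\right) \left(-388\right) = -5576 - 2845204 = -2850780$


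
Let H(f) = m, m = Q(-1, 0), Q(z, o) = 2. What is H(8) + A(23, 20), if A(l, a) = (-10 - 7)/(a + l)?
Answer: 69/43 ≈ 1.6047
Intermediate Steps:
m = 2
H(f) = 2
A(l, a) = -17/(a + l)
H(8) + A(23, 20) = 2 - 17/(20 + 23) = 2 - 17/43 = 69/43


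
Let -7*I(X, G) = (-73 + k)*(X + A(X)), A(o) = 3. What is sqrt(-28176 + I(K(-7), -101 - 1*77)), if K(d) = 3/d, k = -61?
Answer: 2*I*sqrt(344553)/7 ≈ 167.71*I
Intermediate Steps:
I(X, G) = 402/7 + 134*X/7 (I(X, G) = -(-73 - 61)*(X + 3)/7 = -(-134)*(3 + X)/7 = -(-402 - 134*X)/7 = 402/7 + 134*X/7)
sqrt(-28176 + I(K(-7), -101 - 1*77)) = sqrt(-28176 + (402/7 + 134*(3/(-7))/7)) = sqrt(-28176 + (402/7 + 134*(3*(-1/7))/7)) = sqrt(-28176 + (402/7 + (134/7)*(-3/7))) = sqrt(-28176 + (402/7 - 402/49)) = sqrt(-28176 + 2412/49) = sqrt(-1378212/49) = 2*I*sqrt(344553)/7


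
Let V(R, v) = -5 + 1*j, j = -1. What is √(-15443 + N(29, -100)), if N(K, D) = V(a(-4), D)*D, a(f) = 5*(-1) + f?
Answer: I*√14843 ≈ 121.83*I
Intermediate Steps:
a(f) = -5 + f
V(R, v) = -6 (V(R, v) = -5 + 1*(-1) = -5 - 1 = -6)
N(K, D) = -6*D
√(-15443 + N(29, -100)) = √(-15443 - 6*(-100)) = √(-15443 + 600) = √(-14843) = I*√14843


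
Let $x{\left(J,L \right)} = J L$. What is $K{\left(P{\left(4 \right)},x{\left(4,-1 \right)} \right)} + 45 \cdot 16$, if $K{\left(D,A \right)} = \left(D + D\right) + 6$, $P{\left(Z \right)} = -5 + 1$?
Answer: $718$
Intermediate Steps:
$P{\left(Z \right)} = -4$
$K{\left(D,A \right)} = 6 + 2 D$ ($K{\left(D,A \right)} = 2 D + 6 = 6 + 2 D$)
$K{\left(P{\left(4 \right)},x{\left(4,-1 \right)} \right)} + 45 \cdot 16 = \left(6 + 2 \left(-4\right)\right) + 45 \cdot 16 = \left(6 - 8\right) + 720 = -2 + 720 = 718$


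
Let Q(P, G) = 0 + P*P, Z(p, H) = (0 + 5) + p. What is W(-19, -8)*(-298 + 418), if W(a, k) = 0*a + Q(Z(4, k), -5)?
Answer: 9720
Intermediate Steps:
Z(p, H) = 5 + p
Q(P, G) = P**2 (Q(P, G) = 0 + P**2 = P**2)
W(a, k) = 81 (W(a, k) = 0*a + (5 + 4)**2 = 0 + 9**2 = 0 + 81 = 81)
W(-19, -8)*(-298 + 418) = 81*(-298 + 418) = 81*120 = 9720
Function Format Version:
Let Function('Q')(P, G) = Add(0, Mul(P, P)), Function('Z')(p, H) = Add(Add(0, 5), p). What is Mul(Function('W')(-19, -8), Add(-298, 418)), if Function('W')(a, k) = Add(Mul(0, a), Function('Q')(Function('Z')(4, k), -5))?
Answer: 9720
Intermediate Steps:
Function('Z')(p, H) = Add(5, p)
Function('Q')(P, G) = Pow(P, 2) (Function('Q')(P, G) = Add(0, Pow(P, 2)) = Pow(P, 2))
Function('W')(a, k) = 81 (Function('W')(a, k) = Add(Mul(0, a), Pow(Add(5, 4), 2)) = Add(0, Pow(9, 2)) = Add(0, 81) = 81)
Mul(Function('W')(-19, -8), Add(-298, 418)) = Mul(81, Add(-298, 418)) = Mul(81, 120) = 9720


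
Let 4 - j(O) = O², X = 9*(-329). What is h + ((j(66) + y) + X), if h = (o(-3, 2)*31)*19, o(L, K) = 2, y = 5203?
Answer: -932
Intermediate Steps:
X = -2961
j(O) = 4 - O²
h = 1178 (h = (2*31)*19 = 62*19 = 1178)
h + ((j(66) + y) + X) = 1178 + (((4 - 1*66²) + 5203) - 2961) = 1178 + (((4 - 1*4356) + 5203) - 2961) = 1178 + (((4 - 4356) + 5203) - 2961) = 1178 + ((-4352 + 5203) - 2961) = 1178 + (851 - 2961) = 1178 - 2110 = -932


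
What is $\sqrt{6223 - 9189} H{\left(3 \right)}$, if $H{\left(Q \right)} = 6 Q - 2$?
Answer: $16 i \sqrt{2966} \approx 871.38 i$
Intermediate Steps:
$H{\left(Q \right)} = -2 + 6 Q$
$\sqrt{6223 - 9189} H{\left(3 \right)} = \sqrt{6223 - 9189} \left(-2 + 6 \cdot 3\right) = \sqrt{-2966} \left(-2 + 18\right) = i \sqrt{2966} \cdot 16 = 16 i \sqrt{2966}$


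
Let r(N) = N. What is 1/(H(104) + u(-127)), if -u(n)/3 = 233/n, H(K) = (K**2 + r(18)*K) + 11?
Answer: 127/1613472 ≈ 7.8712e-5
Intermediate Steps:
H(K) = 11 + K**2 + 18*K (H(K) = (K**2 + 18*K) + 11 = 11 + K**2 + 18*K)
u(n) = -699/n
1/(H(104) + u(-127)) = 1/((11 + 104**2 + 18*104) - 699/(-127)) = 1/((11 + 10816 + 1872) - 699*(-1/127)) = 1/(12699 + 699/127) = 1/(1613472/127) = 127/1613472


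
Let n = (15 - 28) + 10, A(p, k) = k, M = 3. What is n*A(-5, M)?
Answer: -9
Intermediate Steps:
n = -3 (n = -13 + 10 = -3)
n*A(-5, M) = -3*3 = -9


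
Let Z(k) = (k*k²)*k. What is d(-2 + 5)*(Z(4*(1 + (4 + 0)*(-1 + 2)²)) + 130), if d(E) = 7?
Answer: 1120910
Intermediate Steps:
Z(k) = k⁴ (Z(k) = k³*k = k⁴)
d(-2 + 5)*(Z(4*(1 + (4 + 0)*(-1 + 2)²)) + 130) = 7*((4*(1 + (4 + 0)*(-1 + 2)²))⁴ + 130) = 7*((4*(1 + 4*1²))⁴ + 130) = 7*((4*(1 + 4*1))⁴ + 130) = 7*((4*(1 + 4))⁴ + 130) = 7*((4*5)⁴ + 130) = 7*(20⁴ + 130) = 7*(160000 + 130) = 7*160130 = 1120910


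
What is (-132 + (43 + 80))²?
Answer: 81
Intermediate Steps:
(-132 + (43 + 80))² = (-132 + 123)² = (-9)² = 81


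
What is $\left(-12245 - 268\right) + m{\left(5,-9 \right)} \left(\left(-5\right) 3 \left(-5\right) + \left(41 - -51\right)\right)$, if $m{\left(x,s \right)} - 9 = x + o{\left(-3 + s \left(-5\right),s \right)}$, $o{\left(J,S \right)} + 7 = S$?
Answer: $-12847$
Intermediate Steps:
$o{\left(J,S \right)} = -7 + S$
$m{\left(x,s \right)} = 2 + s + x$ ($m{\left(x,s \right)} = 9 + \left(x + \left(-7 + s\right)\right) = 9 + \left(-7 + s + x\right) = 2 + s + x$)
$\left(-12245 - 268\right) + m{\left(5,-9 \right)} \left(\left(-5\right) 3 \left(-5\right) + \left(41 - -51\right)\right) = \left(-12245 - 268\right) + \left(2 - 9 + 5\right) \left(\left(-5\right) 3 \left(-5\right) + \left(41 - -51\right)\right) = \left(-12245 - 268\right) - 2 \left(\left(-15\right) \left(-5\right) + \left(41 + 51\right)\right) = -12513 - 2 \left(75 + 92\right) = -12513 - 334 = -12847$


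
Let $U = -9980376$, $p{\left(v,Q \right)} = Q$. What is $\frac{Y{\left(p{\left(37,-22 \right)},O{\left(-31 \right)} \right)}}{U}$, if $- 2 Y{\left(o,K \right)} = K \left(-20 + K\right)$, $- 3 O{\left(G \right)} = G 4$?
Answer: $\frac{496}{11227923} \approx 4.4176 \cdot 10^{-5}$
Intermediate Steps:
$O{\left(G \right)} = - \frac{4 G}{3}$ ($O{\left(G \right)} = - \frac{G 4}{3} = - \frac{4 G}{3}$)
$Y{\left(o,K \right)} = - \frac{K \left(-20 + K\right)}{2}$
$\frac{Y{\left(p{\left(37,-22 \right)},O{\left(-31 \right)} \right)}}{U} = \frac{\frac{1}{2} \left(\left(- \frac{4}{3}\right) \left(-31\right)\right) \left(20 - \left(- \frac{4}{3}\right) \left(-31\right)\right)}{-9980376} = \frac{1}{2} \cdot \frac{124}{3} \left(20 - \frac{124}{3}\right) \left(- \frac{1}{9980376}\right) = \frac{1}{2} \cdot \frac{124}{3} \left(- \frac{64}{3}\right) \left(- \frac{1}{9980376}\right) = \left(- \frac{3968}{9}\right) \left(- \frac{1}{9980376}\right) = \frac{496}{11227923}$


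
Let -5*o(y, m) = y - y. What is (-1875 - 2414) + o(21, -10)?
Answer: -4289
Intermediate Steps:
o(y, m) = 0 (o(y, m) = -(y - y)/5 = -⅕*0 = 0)
(-1875 - 2414) + o(21, -10) = (-1875 - 2414) + 0 = -4289 + 0 = -4289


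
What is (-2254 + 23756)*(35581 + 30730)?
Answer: 1425819122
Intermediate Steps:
(-2254 + 23756)*(35581 + 30730) = 21502*66311 = 1425819122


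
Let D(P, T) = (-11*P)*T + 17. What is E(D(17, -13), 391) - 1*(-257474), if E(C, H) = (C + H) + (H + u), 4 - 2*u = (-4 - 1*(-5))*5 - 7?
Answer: 260707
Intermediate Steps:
D(P, T) = 17 - 11*P*T (D(P, T) = -11*P*T + 17 = 17 - 11*P*T)
u = 3 (u = 2 - ((-4 - 1*(-5))*5 - 7)/2 = 2 - ((-4 + 5)*5 - 7)/2 = 2 - (1*5 - 7)/2 = 2 - (5 - 7)/2 = 2 - ½*(-2) = 2 + 1 = 3)
E(C, H) = 3 + C + 2*H (E(C, H) = (C + H) + (H + 3) = (C + H) + (3 + H) = 3 + C + 2*H)
E(D(17, -13), 391) - 1*(-257474) = (3 + (17 - 11*17*(-13)) + 2*391) - 1*(-257474) = (3 + (17 + 2431) + 782) + 257474 = (3 + 2448 + 782) + 257474 = 3233 + 257474 = 260707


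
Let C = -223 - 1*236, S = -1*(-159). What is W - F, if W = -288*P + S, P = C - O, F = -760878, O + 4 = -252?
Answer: 819501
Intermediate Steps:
S = 159
O = -256 (O = -4 - 252 = -256)
C = -459 (C = -223 - 236 = -459)
P = -203 (P = -459 - 1*(-256) = -459 + 256 = -203)
W = 58623 (W = -288*(-203) + 159 = 58464 + 159 = 58623)
W - F = 58623 - 1*(-760878) = 58623 + 760878 = 819501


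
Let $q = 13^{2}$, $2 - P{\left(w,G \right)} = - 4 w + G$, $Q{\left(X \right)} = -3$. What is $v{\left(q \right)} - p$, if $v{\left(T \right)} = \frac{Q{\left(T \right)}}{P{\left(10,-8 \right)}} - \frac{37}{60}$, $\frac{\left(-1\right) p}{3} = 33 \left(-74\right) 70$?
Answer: $- \frac{153846203}{300} \approx -5.1282 \cdot 10^{5}$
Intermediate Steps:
$P{\left(w,G \right)} = 2 - G + 4 w$ ($P{\left(w,G \right)} = 2 - \left(- 4 w + G\right) = 2 - \left(G - 4 w\right) = 2 - G + 4 w$)
$q = 169$
$p = 512820$ ($p = - 3 \cdot 33 \left(-74\right) 70 = - 3 \left(\left(-2442\right) 70\right) = \left(-3\right) \left(-170940\right) = 512820$)
$v{\left(T \right)} = - \frac{203}{300}$ ($v{\left(T \right)} = - \frac{3}{2 - -8 + 4 \cdot 10} - \frac{37}{60} = - \frac{3}{2 + 8 + 40} - \frac{37}{60} = - \frac{3}{50} - \frac{37}{60} = - \frac{203}{300}$)
$v{\left(q \right)} - p = - \frac{203}{300} - 512820 = - \frac{153846203}{300}$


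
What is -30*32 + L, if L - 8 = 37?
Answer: -915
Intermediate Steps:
L = 45 (L = 8 + 37 = 45)
-30*32 + L = -30*32 + 45 = -960 + 45 = -915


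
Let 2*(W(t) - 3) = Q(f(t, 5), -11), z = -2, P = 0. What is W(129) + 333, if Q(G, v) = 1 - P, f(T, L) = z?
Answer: 673/2 ≈ 336.50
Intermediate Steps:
f(T, L) = -2
Q(G, v) = 1 (Q(G, v) = 1 - 1*0 = 1 + 0 = 1)
W(t) = 7/2 (W(t) = 3 + (1/2)*1 = 3 + 1/2 = 7/2)
W(129) + 333 = 7/2 + 333 = 673/2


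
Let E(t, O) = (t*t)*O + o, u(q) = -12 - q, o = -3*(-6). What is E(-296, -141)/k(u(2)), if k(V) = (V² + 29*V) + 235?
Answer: -12353838/25 ≈ -4.9415e+5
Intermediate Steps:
o = 18
k(V) = 235 + V² + 29*V
E(t, O) = 18 + O*t² (E(t, O) = (t*t)*O + 18 = t²*O + 18 = O*t² + 18 = 18 + O*t²)
E(-296, -141)/k(u(2)) = (18 - 141*(-296)²)/(235 + (-12 - 1*2)² + 29*(-12 - 1*2)) = (18 - 141*87616)/(235 + (-12 - 2)² + 29*(-12 - 2)) = (18 - 12353856)/(235 + (-14)² + 29*(-14)) = -12353838/(235 + 196 - 406) = -12353838/25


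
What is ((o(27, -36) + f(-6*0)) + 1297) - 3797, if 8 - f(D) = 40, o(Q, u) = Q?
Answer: -2505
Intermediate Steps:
f(D) = -32 (f(D) = 8 - 1*40 = 8 - 40 = -32)
((o(27, -36) + f(-6*0)) + 1297) - 3797 = ((27 - 32) + 1297) - 3797 = (-5 + 1297) - 3797 = 1292 - 3797 = -2505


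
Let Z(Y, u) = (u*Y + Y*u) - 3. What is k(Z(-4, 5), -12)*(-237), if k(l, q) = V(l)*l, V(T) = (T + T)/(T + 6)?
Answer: 876426/37 ≈ 23687.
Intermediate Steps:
V(T) = 2*T/(6 + T) (V(T) = (2*T)/(6 + T) = 2*T/(6 + T))
Z(Y, u) = -3 + 2*Y*u (Z(Y, u) = (Y*u + Y*u) - 3 = 2*Y*u - 3 = -3 + 2*Y*u)
k(l, q) = 2*l**2/(6 + l) (k(l, q) = (2*l/(6 + l))*l = 2*l**2/(6 + l))
k(Z(-4, 5), -12)*(-237) = (2*(-3 + 2*(-4)*5)**2/(6 + (-3 + 2*(-4)*5)))*(-237) = (2*(-3 - 40)**2/(6 + (-3 - 40)))*(-237) = (2*(-43)**2/(6 - 43))*(-237) = (2*1849/(-37))*(-237) = (2*1849*(-1/37))*(-237) = -3698/37*(-237) = 876426/37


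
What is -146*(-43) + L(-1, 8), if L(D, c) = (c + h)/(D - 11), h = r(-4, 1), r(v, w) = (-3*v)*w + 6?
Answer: 37655/6 ≈ 6275.8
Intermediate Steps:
r(v, w) = 6 - 3*v*w (r(v, w) = -3*v*w + 6 = 6 - 3*v*w)
h = 18 (h = 6 - 3*(-4)*1 = 6 + 12 = 18)
L(D, c) = (18 + c)/(-11 + D) (L(D, c) = (c + 18)/(D - 11) = (18 + c)/(-11 + D))
-146*(-43) + L(-1, 8) = -146*(-43) + (18 + 8)/(-11 - 1) = 6278 + 26/(-12) = 6278 - 1/12*26 = 6278 - 13/6 = 37655/6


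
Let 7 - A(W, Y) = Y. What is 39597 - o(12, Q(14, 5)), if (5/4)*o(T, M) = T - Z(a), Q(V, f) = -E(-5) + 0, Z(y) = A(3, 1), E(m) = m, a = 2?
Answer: 197961/5 ≈ 39592.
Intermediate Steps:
A(W, Y) = 7 - Y
Z(y) = 6 (Z(y) = 7 - 1*1 = 7 - 1 = 6)
Q(V, f) = 5 (Q(V, f) = -1*(-5) + 0 = 5 + 0 = 5)
o(T, M) = -24/5 + 4*T/5 (o(T, M) = 4*(T - 1*6)/5 = 4*(T - 6)/5 = 4*(-6 + T)/5 = -24/5 + 4*T/5)
39597 - o(12, Q(14, 5)) = 39597 - (-24/5 + (⅘)*12) = 39597 - (-24/5 + 48/5) = 39597 - 1*24/5 = 39597 - 24/5 = 197961/5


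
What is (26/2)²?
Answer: 169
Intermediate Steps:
(26/2)² = (26*(½))² = 13² = 169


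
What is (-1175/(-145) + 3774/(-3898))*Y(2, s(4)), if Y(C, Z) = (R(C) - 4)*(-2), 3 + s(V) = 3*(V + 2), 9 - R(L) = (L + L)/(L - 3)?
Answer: -7259256/56521 ≈ -128.43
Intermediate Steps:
R(L) = 9 - 2*L/(-3 + L) (R(L) = 9 - (L + L)/(L - 3) = 9 - 2*L/(-3 + L))
s(V) = 3 + 3*V (s(V) = -3 + 3*(V + 2) = -3 + 3*(2 + V) = -3 + (6 + 3*V) = 3 + 3*V)
Y(C, Z) = 8 - 2*(-27 + 7*C)/(-3 + C) (Y(C, Z) = ((-27 + 7*C)/(-3 + C) - 4)*(-2) = (-4 + (-27 + 7*C)/(-3 + C))*(-2) = 8 - 2*(-27 + 7*C)/(-3 + C))
(-1175/(-145) + 3774/(-3898))*Y(2, s(4)) = (-1175/(-145) + 3774/(-3898))*(6*(5 - 1*2)/(-3 + 2)) = (-1175*(-1/145) + 3774*(-1/3898))*(6*(5 - 2)/(-1)) = (235/29 - 1887/1949)*(6*(-1)*3) = (403292/56521)*(-18) = -7259256/56521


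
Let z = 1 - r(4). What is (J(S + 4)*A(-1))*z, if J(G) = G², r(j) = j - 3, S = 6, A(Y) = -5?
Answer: 0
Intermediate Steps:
r(j) = -3 + j
z = 0 (z = 1 - (-3 + 4) = 1 - 1*1 = 1 - 1 = 0)
(J(S + 4)*A(-1))*z = ((6 + 4)²*(-5))*0 = (10²*(-5))*0 = (100*(-5))*0 = -500*0 = 0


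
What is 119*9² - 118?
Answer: 9521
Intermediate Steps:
119*9² - 118 = 119*81 - 118 = 9639 - 118 = 9521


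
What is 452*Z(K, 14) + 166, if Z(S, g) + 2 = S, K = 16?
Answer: 6494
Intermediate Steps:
Z(S, g) = -2 + S
452*Z(K, 14) + 166 = 452*(-2 + 16) + 166 = 452*14 + 166 = 6328 + 166 = 6494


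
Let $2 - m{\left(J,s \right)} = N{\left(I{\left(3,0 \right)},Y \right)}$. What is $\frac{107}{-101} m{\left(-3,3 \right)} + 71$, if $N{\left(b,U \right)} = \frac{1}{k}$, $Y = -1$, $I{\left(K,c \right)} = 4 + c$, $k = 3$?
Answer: $\frac{20978}{303} \approx 69.234$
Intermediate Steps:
$N{\left(b,U \right)} = \frac{1}{3}$
$m{\left(J,s \right)} = \frac{5}{3}$ ($m{\left(J,s \right)} = 2 - \frac{1}{3} = \frac{5}{3}$)
$\frac{107}{-101} m{\left(-3,3 \right)} + 71 = \frac{107}{-101} \cdot \frac{5}{3} + 71 = 107 \left(- \frac{1}{101}\right) \frac{5}{3} + 71 = \left(- \frac{107}{101}\right) \frac{5}{3} + 71 = - \frac{535}{303} + 71 = \frac{20978}{303}$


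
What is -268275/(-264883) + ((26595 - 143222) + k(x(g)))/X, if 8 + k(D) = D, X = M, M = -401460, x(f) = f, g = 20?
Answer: 27718202509/21267985836 ≈ 1.3033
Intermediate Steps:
X = -401460
k(D) = -8 + D
-268275/(-264883) + ((26595 - 143222) + k(x(g)))/X = -268275/(-264883) + ((26595 - 143222) + (-8 + 20))/(-401460) = -268275*(-1/264883) + (-116627 + 12)*(-1/401460) = 268275/264883 - 116615*(-1/401460) = 268275/264883 + 23323/80292 = 27718202509/21267985836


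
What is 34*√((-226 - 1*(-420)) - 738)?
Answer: 136*I*√34 ≈ 793.01*I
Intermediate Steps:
34*√((-226 - 1*(-420)) - 738) = 34*√((-226 + 420) - 738) = 34*√(194 - 738) = 34*√(-544) = 34*(4*I*√34) = 136*I*√34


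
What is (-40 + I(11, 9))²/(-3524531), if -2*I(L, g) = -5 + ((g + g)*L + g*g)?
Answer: -31329/3524531 ≈ -0.0088888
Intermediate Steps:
I(L, g) = 5/2 - g²/2 - L*g (I(L, g) = -(-5 + ((g + g)*L + g*g))/2 = -(-5 + ((2*g)*L + g²))/2 = -(-5 + (2*L*g + g²))/2 = -(-5 + (g² + 2*L*g))/2 = -(-5 + g² + 2*L*g)/2 = 5/2 - g²/2 - L*g)
(-40 + I(11, 9))²/(-3524531) = (-40 + (5/2 - ½*9² - 1*11*9))²/(-3524531) = (-40 + (5/2 - ½*81 - 99))²*(-1/3524531) = (-40 + (5/2 - 81/2 - 99))²*(-1/3524531) = (-40 - 137)²*(-1/3524531) = (-177)²*(-1/3524531) = 31329*(-1/3524531) = -31329/3524531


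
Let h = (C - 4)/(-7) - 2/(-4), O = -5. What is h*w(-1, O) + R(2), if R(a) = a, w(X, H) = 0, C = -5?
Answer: 2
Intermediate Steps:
h = 25/14 (h = (-5 - 4)/(-7) - 2/(-4) = -9*(-⅐) - 2*(-¼) = 9/7 + ½ = 25/14 ≈ 1.7857)
h*w(-1, O) + R(2) = (25/14)*0 + 2 = 0 + 2 = 2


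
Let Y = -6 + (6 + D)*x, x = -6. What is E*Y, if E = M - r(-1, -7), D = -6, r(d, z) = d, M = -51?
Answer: 300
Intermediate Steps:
E = -50 (E = -51 - 1*(-1) = -51 + 1 = -50)
Y = -6 (Y = -6 + (6 - 6)*(-6) = -6 + 0*(-6) = -6 + 0 = -6)
E*Y = -50*(-6) = 300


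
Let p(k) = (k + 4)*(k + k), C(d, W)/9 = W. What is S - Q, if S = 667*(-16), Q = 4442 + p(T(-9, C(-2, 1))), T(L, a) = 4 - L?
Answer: -15556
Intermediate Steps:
C(d, W) = 9*W
p(k) = 2*k*(4 + k) (p(k) = (4 + k)*(2*k) = 2*k*(4 + k))
Q = 4884 (Q = 4442 + 2*(4 - 1*(-9))*(4 + (4 - 1*(-9))) = 4442 + 2*(4 + 9)*(4 + (4 + 9)) = 4442 + 2*13*(4 + 13) = 4442 + 2*13*17 = 4442 + 442 = 4884)
S = -10672
S - Q = -10672 - 1*4884 = -10672 - 4884 = -15556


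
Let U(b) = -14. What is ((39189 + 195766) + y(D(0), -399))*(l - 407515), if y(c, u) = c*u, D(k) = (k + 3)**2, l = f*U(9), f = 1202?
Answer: -98177693852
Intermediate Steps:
l = -16828 (l = 1202*(-14) = -16828)
D(k) = (3 + k)**2
((39189 + 195766) + y(D(0), -399))*(l - 407515) = ((39189 + 195766) + (3 + 0)**2*(-399))*(-16828 - 407515) = (234955 + 3**2*(-399))*(-424343) = (234955 + 9*(-399))*(-424343) = (234955 - 3591)*(-424343) = 231364*(-424343) = -98177693852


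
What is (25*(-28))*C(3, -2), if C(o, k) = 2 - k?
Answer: -2800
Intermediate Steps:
(25*(-28))*C(3, -2) = (25*(-28))*(2 - 1*(-2)) = -700*(2 + 2) = -700*4 = -2800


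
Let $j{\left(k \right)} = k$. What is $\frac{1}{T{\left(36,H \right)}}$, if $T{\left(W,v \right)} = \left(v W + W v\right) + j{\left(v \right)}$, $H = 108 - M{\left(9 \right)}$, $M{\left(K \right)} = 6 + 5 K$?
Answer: $\frac{1}{4161} \approx 0.00024033$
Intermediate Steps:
$H = 57$ ($H = 108 - \left(6 + 5 \cdot 9\right) = 108 - \left(6 + 45\right) = 108 - 51 = 57$)
$T{\left(W,v \right)} = v + 2 W v$ ($T{\left(W,v \right)} = \left(v W + W v\right) + v = \left(W v + W v\right) + v = 2 W v + v = v + 2 W v$)
$\frac{1}{T{\left(36,H \right)}} = \frac{1}{57 \left(1 + 2 \cdot 36\right)} = \frac{1}{57 \left(1 + 72\right)} = \frac{1}{57 \cdot 73} = \frac{1}{4161}$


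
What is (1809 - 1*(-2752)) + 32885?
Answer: 37446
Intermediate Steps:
(1809 - 1*(-2752)) + 32885 = (1809 + 2752) + 32885 = 4561 + 32885 = 37446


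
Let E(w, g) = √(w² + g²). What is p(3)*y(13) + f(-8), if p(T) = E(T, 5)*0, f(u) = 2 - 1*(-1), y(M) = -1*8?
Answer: 3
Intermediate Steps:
E(w, g) = √(g² + w²)
y(M) = -8
f(u) = 3 (f(u) = 2 + 1 = 3)
p(T) = 0 (p(T) = √(5² + T²)*0 = √(25 + T²)*0 = 0)
p(3)*y(13) + f(-8) = 0*(-8) + 3 = 0 + 3 = 3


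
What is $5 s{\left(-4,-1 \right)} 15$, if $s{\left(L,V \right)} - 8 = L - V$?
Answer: $375$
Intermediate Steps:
$s{\left(L,V \right)} = 8 + L - V$ ($s{\left(L,V \right)} = 8 + \left(L - V\right) = 8 + L - V$)
$5 s{\left(-4,-1 \right)} 15 = 5 \left(8 - 4 - -1\right) 15 = 5 \left(8 - 4 + 1\right) 15 = 5 \cdot 5 \cdot 15 = 25 \cdot 15 = 375$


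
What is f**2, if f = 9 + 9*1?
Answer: 324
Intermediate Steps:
f = 18 (f = 9 + 9 = 18)
f**2 = 18**2 = 324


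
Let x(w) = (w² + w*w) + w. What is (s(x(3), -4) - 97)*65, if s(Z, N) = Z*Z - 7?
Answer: 21905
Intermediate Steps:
x(w) = w + 2*w² (x(w) = (w² + w²) + w = 2*w² + w = w + 2*w²)
s(Z, N) = -7 + Z² (s(Z, N) = Z² - 7 = -7 + Z²)
(s(x(3), -4) - 97)*65 = ((-7 + (3*(1 + 2*3))²) - 97)*65 = ((-7 + (3*(1 + 6))²) - 97)*65 = ((-7 + (3*7)²) - 97)*65 = ((-7 + 21²) - 97)*65 = ((-7 + 441) - 97)*65 = (434 - 97)*65 = 337*65 = 21905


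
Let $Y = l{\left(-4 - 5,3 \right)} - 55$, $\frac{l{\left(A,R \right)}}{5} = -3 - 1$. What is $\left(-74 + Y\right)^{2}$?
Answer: $22201$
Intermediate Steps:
$l{\left(A,R \right)} = -20$ ($l{\left(A,R \right)} = 5 \left(-3 - 1\right) = 5 \left(-4\right) = -20$)
$Y = -75$ ($Y = -20 - 55 = -75$)
$\left(-74 + Y\right)^{2} = \left(-74 - 75\right)^{2} = \left(-149\right)^{2} = 22201$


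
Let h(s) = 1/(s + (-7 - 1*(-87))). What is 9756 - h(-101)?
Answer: 204877/21 ≈ 9756.0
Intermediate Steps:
h(s) = 1/(80 + s) (h(s) = 1/(s + (-7 + 87)) = 1/(s + 80) = 1/(80 + s))
9756 - h(-101) = 9756 - 1/(80 - 101) = 9756 - 1/(-21) = 9756 - 1*(-1/21) = 9756 + 1/21 = 204877/21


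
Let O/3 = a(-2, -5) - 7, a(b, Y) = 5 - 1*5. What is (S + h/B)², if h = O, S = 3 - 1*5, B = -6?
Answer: 9/4 ≈ 2.2500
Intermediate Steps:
a(b, Y) = 0 (a(b, Y) = 5 - 5 = 0)
S = -2 (S = 3 - 5 = -2)
O = -21 (O = 3*(0 - 7) = 3*(-7) = -21)
h = -21
(S + h/B)² = (-2 - 21/(-6))² = (-2 - 21*(-⅙))² = (-2 + 7/2)² = (3/2)² = 9/4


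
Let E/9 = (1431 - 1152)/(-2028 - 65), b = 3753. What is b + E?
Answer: 7852518/2093 ≈ 3751.8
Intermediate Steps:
E = -2511/2093 (E = 9*((1431 - 1152)/(-2028 - 65)) = 9*(279/(-2093)) = 9*(279*(-1/2093)) = 9*(-279/2093) = -2511/2093 ≈ -1.1997)
b + E = 3753 - 2511/2093 = 7852518/2093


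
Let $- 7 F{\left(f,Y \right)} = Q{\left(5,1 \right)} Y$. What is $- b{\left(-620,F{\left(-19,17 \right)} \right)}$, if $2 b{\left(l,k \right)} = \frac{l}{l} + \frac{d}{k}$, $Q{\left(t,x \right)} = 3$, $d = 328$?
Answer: $\frac{2245}{102} \approx 22.01$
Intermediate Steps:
$F{\left(f,Y \right)} = - \frac{3 Y}{7}$
$b{\left(l,k \right)} = \frac{1}{2} + \frac{164}{k}$ ($b{\left(l,k \right)} = \frac{\frac{l}{l} + \frac{328}{k}}{2} = \frac{1 + \frac{328}{k}}{2} = \frac{1}{2} + \frac{164}{k}$)
$- b{\left(-620,F{\left(-19,17 \right)} \right)} = - \frac{328 - \frac{51}{7}}{2 \left(\left(- \frac{3}{7}\right) 17\right)} = - \frac{328 - \frac{51}{7}}{2 \left(- \frac{51}{7}\right)} = - \frac{\left(-7\right) 2245}{2 \cdot 51 \cdot 7} = \left(-1\right) \left(- \frac{2245}{102}\right) = \frac{2245}{102}$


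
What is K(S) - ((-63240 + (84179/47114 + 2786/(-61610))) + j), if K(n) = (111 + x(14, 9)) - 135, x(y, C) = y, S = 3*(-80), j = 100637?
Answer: -54293056129683/1451346770 ≈ -37409.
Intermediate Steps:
S = -240
K(n) = -10 (K(n) = (111 + 14) - 135 = 125 - 135 = -10)
K(S) - ((-63240 + (84179/47114 + 2786/(-61610))) + j) = -10 - ((-63240 + (84179/47114 + 2786/(-61610))) + 100637) = -10 - ((-63240 + (84179*(1/47114) + 2786*(-1/61610))) + 100637) = -10 - ((-63240 + (84179/47114 - 1393/30805)) + 100637) = -10 - ((-63240 + 2527504293/1451346770) + 100637) = -10 - (-91780642230507/1451346770 + 100637) = -10 - 1*54278542661983/1451346770 = -10 - 54278542661983/1451346770 = -54293056129683/1451346770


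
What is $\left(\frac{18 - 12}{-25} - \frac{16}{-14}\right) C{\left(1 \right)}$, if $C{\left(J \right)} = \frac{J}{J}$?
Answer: $\frac{158}{175} \approx 0.90286$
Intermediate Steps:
$C{\left(J \right)} = 1$
$\left(\frac{18 - 12}{-25} - \frac{16}{-14}\right) C{\left(1 \right)} = \left(\frac{18 - 12}{-25} - \frac{16}{-14}\right) 1 = \left(6 \left(- \frac{1}{25}\right) - - \frac{8}{7}\right) 1 = \left(- \frac{6}{25} + \frac{8}{7}\right) 1 = \frac{158}{175} \cdot 1 = \frac{158}{175}$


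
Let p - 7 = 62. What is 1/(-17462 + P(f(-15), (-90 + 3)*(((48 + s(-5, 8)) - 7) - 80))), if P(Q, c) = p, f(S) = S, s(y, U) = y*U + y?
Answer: -1/17393 ≈ -5.7494e-5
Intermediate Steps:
s(y, U) = y + U*y (s(y, U) = U*y + y = y + U*y)
p = 69 (p = 7 + 62 = 69)
P(Q, c) = 69
1/(-17462 + P(f(-15), (-90 + 3)*(((48 + s(-5, 8)) - 7) - 80))) = 1/(-17462 + 69) = 1/(-17393) = -1/17393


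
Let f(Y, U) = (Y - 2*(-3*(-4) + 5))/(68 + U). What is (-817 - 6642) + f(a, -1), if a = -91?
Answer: -499878/67 ≈ -7460.9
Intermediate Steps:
f(Y, U) = (-34 + Y)/(68 + U) (f(Y, U) = (Y - 2*(12 + 5))/(68 + U) = (Y - 2*17)/(68 + U) = (Y - 34)/(68 + U) = (-34 + Y)/(68 + U))
(-817 - 6642) + f(a, -1) = (-817 - 6642) + (-34 - 91)/(68 - 1) = -7459 - 125/67 = -499878/67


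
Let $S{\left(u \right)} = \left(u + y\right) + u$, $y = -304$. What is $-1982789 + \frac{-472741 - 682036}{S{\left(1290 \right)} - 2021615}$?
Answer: $- \frac{4003922001694}{2019339} \approx -1.9828 \cdot 10^{6}$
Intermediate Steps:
$S{\left(u \right)} = -304 + 2 u$ ($S{\left(u \right)} = \left(u - 304\right) + u = \left(-304 + u\right) + u = -304 + 2 u$)
$-1982789 + \frac{-472741 - 682036}{S{\left(1290 \right)} - 2021615} = -1982789 + \frac{-472741 - 682036}{\left(-304 + 2 \cdot 1290\right) - 2021615} = -1982789 - \frac{1154777}{\left(-304 + 2580\right) - 2021615} = -1982789 - \frac{1154777}{2276 - 2021615} = -1982789 - \frac{1154777}{-2019339} = -1982789 - - \frac{1154777}{2019339} = -1982789 + \frac{1154777}{2019339} = - \frac{4003922001694}{2019339}$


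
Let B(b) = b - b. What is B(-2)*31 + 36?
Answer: 36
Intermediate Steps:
B(b) = 0
B(-2)*31 + 36 = 0*31 + 36 = 0 + 36 = 36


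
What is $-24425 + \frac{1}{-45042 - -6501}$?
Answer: $- \frac{941363926}{38541} \approx -24425.0$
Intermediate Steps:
$-24425 + \frac{1}{-45042 - -6501} = -24425 + \frac{1}{-45042 + 6501} = -24425 + \frac{1}{-38541} = -24425 - \frac{1}{38541} = - \frac{941363926}{38541}$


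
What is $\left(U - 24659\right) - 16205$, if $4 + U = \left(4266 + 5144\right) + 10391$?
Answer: $-21067$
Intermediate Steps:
$U = 19797$ ($U = -4 + \left(\left(4266 + 5144\right) + 10391\right) = -4 + \left(9410 + 10391\right) = -4 + 19801 = 19797$)
$\left(U - 24659\right) - 16205 = \left(19797 - 24659\right) - 16205 = -4862 - 16205 = -21067$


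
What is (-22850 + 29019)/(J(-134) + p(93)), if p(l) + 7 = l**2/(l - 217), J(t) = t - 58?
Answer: -24676/1075 ≈ -22.954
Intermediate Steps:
J(t) = -58 + t
p(l) = -7 + l**2/(-217 + l) (p(l) = -7 + l**2/(l - 217) = -7 + l**2/(-217 + l))
(-22850 + 29019)/(J(-134) + p(93)) = (-22850 + 29019)/((-58 - 134) + (1519 + 93**2 - 7*93)/(-217 + 93)) = 6169/(-192 + (1519 + 8649 - 651)/(-124)) = 6169/(-192 - 1/124*9517) = 6169/(-192 - 307/4) = 6169/(-1075/4) = 6169*(-4/1075) = -24676/1075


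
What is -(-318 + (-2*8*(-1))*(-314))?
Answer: 5342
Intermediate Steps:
-(-318 + (-2*8*(-1))*(-314)) = -(-318 - 16*(-1)*(-314)) = -(-318 + 16*(-314)) = -(-318 - 5024) = -1*(-5342) = 5342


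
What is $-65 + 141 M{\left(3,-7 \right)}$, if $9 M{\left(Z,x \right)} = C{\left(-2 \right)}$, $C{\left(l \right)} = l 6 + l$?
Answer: $- \frac{853}{3} \approx -284.33$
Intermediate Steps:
$C{\left(l \right)} = 7 l$ ($C{\left(l \right)} = 6 l + l = 7 l$)
$M{\left(Z,x \right)} = - \frac{14}{9}$ ($M{\left(Z,x \right)} = \frac{7 \left(-2\right)}{9} = \frac{1}{9} \left(-14\right) = - \frac{14}{9}$)
$-65 + 141 M{\left(3,-7 \right)} = -65 + 141 \left(- \frac{14}{9}\right) = -65 - \frac{658}{3} = - \frac{853}{3}$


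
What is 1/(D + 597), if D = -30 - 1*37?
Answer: 1/530 ≈ 0.0018868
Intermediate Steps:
D = -67 (D = -30 - 37 = -67)
1/(D + 597) = 1/(-67 + 597) = 1/530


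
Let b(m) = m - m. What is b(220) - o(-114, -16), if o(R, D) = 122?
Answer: -122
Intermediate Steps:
b(m) = 0
b(220) - o(-114, -16) = 0 - 1*122 = 0 - 122 = -122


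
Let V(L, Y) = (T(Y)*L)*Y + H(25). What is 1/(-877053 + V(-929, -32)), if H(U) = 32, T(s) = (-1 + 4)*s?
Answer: -1/3730909 ≈ -2.6803e-7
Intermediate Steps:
T(s) = 3*s
V(L, Y) = 32 + 3*L*Y² (V(L, Y) = ((3*Y)*L)*Y + 32 = (3*L*Y)*Y + 32 = 3*L*Y² + 32 = 32 + 3*L*Y²)
1/(-877053 + V(-929, -32)) = 1/(-877053 + (32 + 3*(-929)*(-32)²)) = 1/(-877053 + (32 + 3*(-929)*1024)) = 1/(-877053 + (32 - 2853888)) = 1/(-877053 - 2853856) = 1/(-3730909) = -1/3730909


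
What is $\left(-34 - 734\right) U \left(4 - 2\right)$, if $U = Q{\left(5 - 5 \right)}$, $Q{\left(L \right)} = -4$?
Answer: $6144$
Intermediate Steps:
$U = -4$
$\left(-34 - 734\right) U \left(4 - 2\right) = \left(-34 - 734\right) \left(- 4 \left(4 - 2\right)\right) = \left(-34 - 734\right) \left(\left(-4\right) 2\right) = \left(-768\right) \left(-8\right) = 6144$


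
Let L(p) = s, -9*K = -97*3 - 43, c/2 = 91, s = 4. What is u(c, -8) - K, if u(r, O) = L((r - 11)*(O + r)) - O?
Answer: -226/9 ≈ -25.111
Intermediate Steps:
c = 182 (c = 2*91 = 182)
K = 334/9 (K = -(-97*3 - 43)/9 = -(-291 - 43)/9 = -⅑*(-334) = 334/9 ≈ 37.111)
L(p) = 4
u(r, O) = 4 - O
u(c, -8) - K = (4 - 1*(-8)) - 1*334/9 = (4 + 8) - 334/9 = 12 - 334/9 = -226/9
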